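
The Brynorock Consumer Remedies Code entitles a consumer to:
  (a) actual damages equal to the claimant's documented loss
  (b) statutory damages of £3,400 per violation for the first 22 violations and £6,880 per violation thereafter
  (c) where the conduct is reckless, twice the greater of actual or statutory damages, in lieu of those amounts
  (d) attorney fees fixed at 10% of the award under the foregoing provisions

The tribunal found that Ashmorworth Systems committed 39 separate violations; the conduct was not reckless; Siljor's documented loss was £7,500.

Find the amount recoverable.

First 22 violations: 22 × £3,400 = £74,800
Remaining violations: (39 − 22) × £6,880 = £116,960
Statutory damages: £74,800 + £116,960 = £191,760
Conduct not reckless: the in-lieu enhancement does not apply.
Actual plus statutory damages: £7,500 + £191,760 = £199,260
Attorney fees: 10% of £199,260 = £19,926
Total recovery: £199,260 + £19,926 = £219,186

£219,186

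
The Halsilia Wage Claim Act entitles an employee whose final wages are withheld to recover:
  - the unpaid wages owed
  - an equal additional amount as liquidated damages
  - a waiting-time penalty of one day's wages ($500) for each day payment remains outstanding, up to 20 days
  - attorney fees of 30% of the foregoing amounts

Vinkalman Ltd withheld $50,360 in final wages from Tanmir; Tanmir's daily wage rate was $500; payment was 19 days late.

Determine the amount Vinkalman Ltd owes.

Liquidated damages (equal amount): $50,360
Penalty days: min(19, 20) = 19
Waiting-time penalty: 19 × $500 = $9,500
Subtotal: $50,360 + $50,360 + $9,500 = $110,220
Attorney fees: 30% of $110,220 = $33,066
Total award: $110,220 + $33,066 = $143,286

Total award: $143,286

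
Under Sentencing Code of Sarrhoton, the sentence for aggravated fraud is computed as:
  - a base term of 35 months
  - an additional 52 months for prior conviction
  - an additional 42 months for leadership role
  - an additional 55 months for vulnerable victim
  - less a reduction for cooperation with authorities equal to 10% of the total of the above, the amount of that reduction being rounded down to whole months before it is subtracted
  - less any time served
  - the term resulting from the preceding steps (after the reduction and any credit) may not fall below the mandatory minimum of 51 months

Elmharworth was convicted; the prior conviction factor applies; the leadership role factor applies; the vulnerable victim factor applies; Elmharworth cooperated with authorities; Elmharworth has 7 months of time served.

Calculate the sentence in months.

159 months

Prior conviction enhancement: +52 months
Leadership role enhancement: +42 months
Vulnerable victim enhancement: +55 months
Adjusted term: 35 months + 52 months + 42 months + 55 months = 184 months
Cooperation with authorities reduction: 10% of 184 months = 18 months (rounded down)
After reduction: 184 − 18 = 166 months
Less time served: 166 months − 7 months = 159 months
Minimum 51 months: 159 months meets the minimum, no increase.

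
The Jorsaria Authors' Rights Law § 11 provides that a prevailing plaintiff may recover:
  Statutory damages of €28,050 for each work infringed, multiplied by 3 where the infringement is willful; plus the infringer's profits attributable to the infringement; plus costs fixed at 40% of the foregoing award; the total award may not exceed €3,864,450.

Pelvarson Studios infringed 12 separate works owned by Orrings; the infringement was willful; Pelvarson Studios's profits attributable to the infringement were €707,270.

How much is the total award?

Statutory damages: 12 × €28,050 = €336,600
Trebled: 3 × €336,600 = €1,009,800
Combined award: €1,009,800 + €707,270 = €1,717,070
Costs: 40% of €1,717,070 = €686,828
Award plus costs: €1,717,070 + €686,828 = €2,403,898
Cap at €3,864,450: €2,403,898 is within the cap, no reduction.

Award: €2,403,898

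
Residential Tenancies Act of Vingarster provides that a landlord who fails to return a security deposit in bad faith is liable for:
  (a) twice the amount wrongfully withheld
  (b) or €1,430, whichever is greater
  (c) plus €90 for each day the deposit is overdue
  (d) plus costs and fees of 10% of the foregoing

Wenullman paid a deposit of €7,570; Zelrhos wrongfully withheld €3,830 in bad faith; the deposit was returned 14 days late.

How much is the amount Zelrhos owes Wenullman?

€9,812

Doubled: 2 × €3,830 = €7,660
Minimum €1,430: €7,660 meets the minimum, no increase.
Late-return penalty: 14 × €90 = €1,260
Damages plus late penalty: €7,660 + €1,260 = €8,920
Costs and fees: 10% of €8,920 = €892
Total recovery: €8,920 + €892 = €9,812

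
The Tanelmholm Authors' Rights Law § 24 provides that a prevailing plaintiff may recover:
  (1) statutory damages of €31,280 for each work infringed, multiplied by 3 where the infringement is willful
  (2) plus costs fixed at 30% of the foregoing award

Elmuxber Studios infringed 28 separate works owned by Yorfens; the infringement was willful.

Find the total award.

Award: €3,415,776

Statutory damages: 28 × €31,280 = €875,840
Trebled: 3 × €875,840 = €2,627,520
Costs: 30% of €2,627,520 = €788,256
Award plus costs: €2,627,520 + €788,256 = €3,415,776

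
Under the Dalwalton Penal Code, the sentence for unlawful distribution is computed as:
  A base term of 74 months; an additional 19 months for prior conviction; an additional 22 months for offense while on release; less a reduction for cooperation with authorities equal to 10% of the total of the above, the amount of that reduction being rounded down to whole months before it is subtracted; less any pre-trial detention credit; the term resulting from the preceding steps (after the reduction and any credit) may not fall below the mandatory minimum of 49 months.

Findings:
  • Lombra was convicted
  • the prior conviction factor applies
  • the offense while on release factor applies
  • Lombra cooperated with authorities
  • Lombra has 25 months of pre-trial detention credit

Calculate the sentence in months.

79 months

Prior conviction enhancement: +19 months
Offense while on release enhancement: +22 months
Adjusted term: 74 months + 19 months + 22 months = 115 months
Cooperation with authorities reduction: 10% of 115 months = 11 months (rounded down)
After reduction: 115 − 11 = 104 months
Less pre-trial detention credit: 104 months − 25 months = 79 months
Minimum 49 months: 79 months meets the minimum, no increase.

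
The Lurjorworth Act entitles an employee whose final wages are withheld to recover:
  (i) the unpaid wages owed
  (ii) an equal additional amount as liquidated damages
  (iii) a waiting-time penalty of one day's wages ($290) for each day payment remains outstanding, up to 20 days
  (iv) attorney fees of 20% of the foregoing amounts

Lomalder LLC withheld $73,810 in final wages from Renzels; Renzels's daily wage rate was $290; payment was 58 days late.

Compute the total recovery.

Total award: $184,104

Liquidated damages (equal amount): $73,810
Penalty days: min(58, 20) = 20
Waiting-time penalty: 20 × $290 = $5,800
Subtotal: $73,810 + $73,810 + $5,800 = $153,420
Attorney fees: 20% of $153,420 = $30,684
Total award: $153,420 + $30,684 = $184,104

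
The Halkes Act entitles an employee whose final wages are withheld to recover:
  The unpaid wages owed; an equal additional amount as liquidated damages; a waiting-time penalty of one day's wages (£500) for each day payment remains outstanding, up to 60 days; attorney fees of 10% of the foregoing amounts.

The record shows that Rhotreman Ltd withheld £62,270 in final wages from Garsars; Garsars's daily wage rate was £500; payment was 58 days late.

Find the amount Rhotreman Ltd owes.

Liquidated damages (equal amount): £62,270
Penalty days: min(58, 60) = 58
Waiting-time penalty: 58 × £500 = £29,000
Subtotal: £62,270 + £62,270 + £29,000 = £153,540
Attorney fees: 10% of £153,540 = £15,354
Total award: £153,540 + £15,354 = £168,894

£168,894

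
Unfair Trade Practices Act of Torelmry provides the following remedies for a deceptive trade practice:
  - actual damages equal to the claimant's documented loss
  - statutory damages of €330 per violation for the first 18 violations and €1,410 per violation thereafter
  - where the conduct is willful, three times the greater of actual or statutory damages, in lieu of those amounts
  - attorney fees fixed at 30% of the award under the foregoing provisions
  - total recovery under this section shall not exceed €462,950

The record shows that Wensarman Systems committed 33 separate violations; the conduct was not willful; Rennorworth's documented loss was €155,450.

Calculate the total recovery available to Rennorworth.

Total recovery: €237,302

First 18 violations: 18 × €330 = €5,940
Remaining violations: (33 − 18) × €1,410 = €21,150
Statutory damages: €5,940 + €21,150 = €27,090
Conduct not willful: the in-lieu enhancement does not apply.
Actual plus statutory damages: €155,450 + €27,090 = €182,540
Attorney fees: 30% of €182,540 = €54,762
Total before cap: €182,540 + €54,762 = €237,302
Cap at €462,950: €237,302 is within the cap, no reduction.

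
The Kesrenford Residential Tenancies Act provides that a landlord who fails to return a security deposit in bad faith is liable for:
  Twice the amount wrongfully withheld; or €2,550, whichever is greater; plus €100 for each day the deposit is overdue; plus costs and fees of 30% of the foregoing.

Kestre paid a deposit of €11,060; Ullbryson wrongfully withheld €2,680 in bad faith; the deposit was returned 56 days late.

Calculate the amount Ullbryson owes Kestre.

Doubled: 2 × €2,680 = €5,360
Minimum €2,550: €5,360 meets the minimum, no increase.
Late-return penalty: 56 × €100 = €5,600
Damages plus late penalty: €5,360 + €5,600 = €10,960
Costs and fees: 30% of €10,960 = €3,288
Total recovery: €10,960 + €3,288 = €14,248

Recovery: €14,248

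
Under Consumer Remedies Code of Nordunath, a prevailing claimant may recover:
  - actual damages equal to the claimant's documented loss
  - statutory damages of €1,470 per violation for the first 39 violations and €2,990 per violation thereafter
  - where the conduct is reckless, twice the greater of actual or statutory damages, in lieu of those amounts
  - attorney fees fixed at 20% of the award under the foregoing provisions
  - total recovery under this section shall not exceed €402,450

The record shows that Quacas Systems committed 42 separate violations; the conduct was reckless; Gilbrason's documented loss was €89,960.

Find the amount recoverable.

First 39 violations: 39 × €1,470 = €57,330
Remaining violations: (42 − 39) × €2,990 = €8,970
Statutory damages: €57,330 + €8,970 = €66,300
Greater of actual damages (€89,960) or statutory damages (€66,300): €89,960
Doubled: 2 × €89,960 = €179,920
Attorney fees: 20% of €179,920 = €35,984
Total before cap: €179,920 + €35,984 = €215,904
Cap at €402,450: €215,904 is within the cap, no reduction.

€215,904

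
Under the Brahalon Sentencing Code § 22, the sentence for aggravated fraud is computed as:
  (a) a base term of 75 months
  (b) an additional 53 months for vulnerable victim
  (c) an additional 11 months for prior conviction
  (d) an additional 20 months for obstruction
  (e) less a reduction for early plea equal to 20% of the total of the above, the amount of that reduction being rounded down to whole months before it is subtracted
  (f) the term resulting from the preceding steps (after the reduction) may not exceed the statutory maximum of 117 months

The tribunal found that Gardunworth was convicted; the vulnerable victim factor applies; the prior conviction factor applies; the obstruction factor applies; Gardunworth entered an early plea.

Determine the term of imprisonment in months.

117 months

Vulnerable victim enhancement: +53 months
Prior conviction enhancement: +11 months
Obstruction enhancement: +20 months
Adjusted term: 75 months + 53 months + 11 months + 20 months = 159 months
Early plea reduction: 20% of 159 months = 31 months (rounded down)
After reduction: 159 − 31 = 128 months
Cap at 117 months: 128 months exceeds the cap → 117 months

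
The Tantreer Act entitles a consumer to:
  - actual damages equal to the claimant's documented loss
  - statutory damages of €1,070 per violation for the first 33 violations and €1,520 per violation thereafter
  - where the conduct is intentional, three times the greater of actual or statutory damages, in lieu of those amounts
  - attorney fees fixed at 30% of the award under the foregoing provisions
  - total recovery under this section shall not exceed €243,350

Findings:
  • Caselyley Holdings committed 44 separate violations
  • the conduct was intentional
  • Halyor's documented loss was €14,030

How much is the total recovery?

First 33 violations: 33 × €1,070 = €35,310
Remaining violations: (44 − 33) × €1,520 = €16,720
Statutory damages: €35,310 + €16,720 = €52,030
Greater of actual damages (€14,030) or statutory damages (€52,030): €52,030
Trebled: 3 × €52,030 = €156,090
Attorney fees: 30% of €156,090 = €46,827
Total before cap: €156,090 + €46,827 = €202,917
Cap at €243,350: €202,917 is within the cap, no reduction.

€202,917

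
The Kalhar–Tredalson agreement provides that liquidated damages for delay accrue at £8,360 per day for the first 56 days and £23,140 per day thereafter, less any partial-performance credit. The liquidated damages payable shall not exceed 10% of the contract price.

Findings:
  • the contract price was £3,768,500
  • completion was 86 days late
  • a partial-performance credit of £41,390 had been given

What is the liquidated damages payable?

First 56 days: 56 × £8,360 = £468,160
Remaining days: (86 − 56) × £23,140 = £694,200
Accrued per-day damages: £468,160 + £694,200 = £1,162,360
Less partial-performance credit: £1,162,360 − £41,390 = £1,120,970
Cap: 10% of £3,768,500 = £376,850
Cap at £376,850: £1,120,970 exceeds the cap → £376,850

Liquidated damages: £376,850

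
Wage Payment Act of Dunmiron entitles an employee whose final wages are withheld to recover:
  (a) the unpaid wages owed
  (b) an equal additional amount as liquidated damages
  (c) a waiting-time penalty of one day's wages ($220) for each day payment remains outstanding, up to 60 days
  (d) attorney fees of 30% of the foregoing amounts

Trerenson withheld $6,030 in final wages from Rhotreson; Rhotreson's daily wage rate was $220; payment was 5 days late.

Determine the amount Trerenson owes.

Liquidated damages (equal amount): $6,030
Penalty days: min(5, 60) = 5
Waiting-time penalty: 5 × $220 = $1,100
Subtotal: $6,030 + $6,030 + $1,100 = $13,160
Attorney fees: 30% of $13,160 = $3,948
Total award: $13,160 + $3,948 = $17,108

$17,108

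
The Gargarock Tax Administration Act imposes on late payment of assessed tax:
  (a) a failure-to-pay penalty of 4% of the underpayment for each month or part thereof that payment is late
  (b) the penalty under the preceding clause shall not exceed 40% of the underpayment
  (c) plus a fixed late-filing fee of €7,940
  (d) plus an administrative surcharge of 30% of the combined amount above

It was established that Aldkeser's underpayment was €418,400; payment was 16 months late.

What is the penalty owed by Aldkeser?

€227,890

Accrued rate: 4% × 16 = 64%, capped at 40% → 40%
Failure-to-pay penalty: 40% of €418,400 = €167,360
Penalty before surcharge: €167,360 + €7,940 = €175,300
Administrative surcharge: 30% of €175,300 = €52,590
Total penalty: €175,300 + €52,590 = €227,890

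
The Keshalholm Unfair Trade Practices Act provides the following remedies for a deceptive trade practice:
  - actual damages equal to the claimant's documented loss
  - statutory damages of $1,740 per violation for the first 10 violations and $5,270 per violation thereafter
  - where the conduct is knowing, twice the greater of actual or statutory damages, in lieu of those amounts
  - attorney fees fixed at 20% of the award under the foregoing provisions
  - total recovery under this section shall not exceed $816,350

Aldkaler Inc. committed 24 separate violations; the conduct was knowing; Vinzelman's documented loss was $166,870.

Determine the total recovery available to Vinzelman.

$400,488

First 10 violations: 10 × $1,740 = $17,400
Remaining violations: (24 − 10) × $5,270 = $73,780
Statutory damages: $17,400 + $73,780 = $91,180
Greater of actual damages ($166,870) or statutory damages ($91,180): $166,870
Doubled: 2 × $166,870 = $333,740
Attorney fees: 20% of $333,740 = $66,748
Total before cap: $333,740 + $66,748 = $400,488
Cap at $816,350: $400,488 is within the cap, no reduction.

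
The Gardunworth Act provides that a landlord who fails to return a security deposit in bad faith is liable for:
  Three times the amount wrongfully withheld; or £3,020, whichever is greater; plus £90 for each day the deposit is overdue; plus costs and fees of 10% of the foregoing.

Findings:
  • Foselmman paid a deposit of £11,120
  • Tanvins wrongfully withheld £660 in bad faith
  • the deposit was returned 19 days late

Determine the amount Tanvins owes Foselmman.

Trebled: 3 × £660 = £1,980
Minimum £3,020: £1,980 is below the minimum → £3,020
Late-return penalty: 19 × £90 = £1,710
Damages plus late penalty: £3,020 + £1,710 = £4,730
Costs and fees: 10% of £4,730 = £473
Total recovery: £4,730 + £473 = £5,203

£5,203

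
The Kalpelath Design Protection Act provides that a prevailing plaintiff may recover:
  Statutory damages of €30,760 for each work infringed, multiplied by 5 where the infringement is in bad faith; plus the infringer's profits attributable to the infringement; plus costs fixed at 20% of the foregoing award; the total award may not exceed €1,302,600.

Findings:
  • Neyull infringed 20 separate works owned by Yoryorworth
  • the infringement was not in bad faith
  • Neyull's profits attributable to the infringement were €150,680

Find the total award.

Statutory damages: 20 × €30,760 = €615,200
Infringement not in bad faith: no ×5 enhancement.
Combined award: €615,200 + €150,680 = €765,880
Costs: 20% of €765,880 = €153,176
Award plus costs: €765,880 + €153,176 = €919,056
Cap at €1,302,600: €919,056 is within the cap, no reduction.

€919,056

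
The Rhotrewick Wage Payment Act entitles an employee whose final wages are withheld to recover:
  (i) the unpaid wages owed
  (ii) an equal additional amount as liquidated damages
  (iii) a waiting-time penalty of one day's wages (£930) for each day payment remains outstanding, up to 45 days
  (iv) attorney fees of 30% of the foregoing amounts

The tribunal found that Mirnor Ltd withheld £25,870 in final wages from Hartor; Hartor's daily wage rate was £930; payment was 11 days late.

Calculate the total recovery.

Total award: £80,561

Liquidated damages (equal amount): £25,870
Penalty days: min(11, 45) = 11
Waiting-time penalty: 11 × £930 = £10,230
Subtotal: £25,870 + £25,870 + £10,230 = £61,970
Attorney fees: 30% of £61,970 = £18,591
Total award: £61,970 + £18,591 = £80,561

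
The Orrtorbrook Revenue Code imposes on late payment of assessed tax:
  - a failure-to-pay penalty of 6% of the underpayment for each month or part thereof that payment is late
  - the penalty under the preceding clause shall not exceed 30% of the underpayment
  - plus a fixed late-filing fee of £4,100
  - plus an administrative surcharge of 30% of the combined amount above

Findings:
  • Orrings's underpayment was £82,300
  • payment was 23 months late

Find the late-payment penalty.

Accrued rate: 6% × 23 = 138%, capped at 30% → 30%
Failure-to-pay penalty: 30% of £82,300 = £24,690
Penalty before surcharge: £24,690 + £4,100 = £28,790
Administrative surcharge: 30% of £28,790 = £8,637
Total penalty: £28,790 + £8,637 = £37,427

£37,427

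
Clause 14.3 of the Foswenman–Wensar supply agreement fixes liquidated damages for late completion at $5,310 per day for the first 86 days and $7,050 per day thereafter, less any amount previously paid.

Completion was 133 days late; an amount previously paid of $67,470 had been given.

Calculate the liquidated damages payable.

$720,540

First 86 days: 86 × $5,310 = $456,660
Remaining days: (133 − 86) × $7,050 = $331,350
Accrued per-day damages: $456,660 + $331,350 = $788,010
Less amount previously paid: $788,010 − $67,470 = $720,540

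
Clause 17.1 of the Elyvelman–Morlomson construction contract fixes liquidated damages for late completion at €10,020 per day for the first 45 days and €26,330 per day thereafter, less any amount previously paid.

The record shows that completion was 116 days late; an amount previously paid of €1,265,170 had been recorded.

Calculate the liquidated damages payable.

€1,055,160

First 45 days: 45 × €10,020 = €450,900
Remaining days: (116 − 45) × €26,330 = €1,869,430
Accrued per-day damages: €450,900 + €1,869,430 = €2,320,330
Less amount previously paid: €2,320,330 − €1,265,170 = €1,055,160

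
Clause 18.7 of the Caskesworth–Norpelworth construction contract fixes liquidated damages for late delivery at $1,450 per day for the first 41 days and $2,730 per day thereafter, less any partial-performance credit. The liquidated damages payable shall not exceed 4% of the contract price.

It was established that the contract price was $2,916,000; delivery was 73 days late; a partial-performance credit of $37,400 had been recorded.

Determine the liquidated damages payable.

First 41 days: 41 × $1,450 = $59,450
Remaining days: (73 − 41) × $2,730 = $87,360
Accrued per-day damages: $59,450 + $87,360 = $146,810
Less partial-performance credit: $146,810 − $37,400 = $109,410
Cap: 4% of $2,916,000 = $116,640
Cap at $116,640: $109,410 is within the cap, no reduction.

$109,410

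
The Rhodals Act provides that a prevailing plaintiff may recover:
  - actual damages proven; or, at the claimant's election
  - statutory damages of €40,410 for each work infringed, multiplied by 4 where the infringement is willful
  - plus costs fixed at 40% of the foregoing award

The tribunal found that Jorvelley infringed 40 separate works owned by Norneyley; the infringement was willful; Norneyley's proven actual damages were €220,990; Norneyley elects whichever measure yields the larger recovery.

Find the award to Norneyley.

€9,051,840

Statutory damages: 40 × €40,410 = €1,616,400
Multiplied by 4: 4 × €1,616,400 = €6,465,600
Greater of actual damages (€220,990) or enhanced statutory damages (€6,465,600): €6,465,600
Costs: 40% of €6,465,600 = €2,586,240
Award plus costs: €6,465,600 + €2,586,240 = €9,051,840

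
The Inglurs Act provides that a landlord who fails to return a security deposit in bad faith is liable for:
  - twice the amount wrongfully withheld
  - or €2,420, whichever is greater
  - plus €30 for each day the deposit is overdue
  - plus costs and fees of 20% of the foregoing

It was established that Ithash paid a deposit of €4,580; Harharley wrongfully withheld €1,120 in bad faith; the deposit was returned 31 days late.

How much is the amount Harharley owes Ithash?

€4,020

Doubled: 2 × €1,120 = €2,240
Minimum €2,420: €2,240 is below the minimum → €2,420
Late-return penalty: 31 × €30 = €930
Damages plus late penalty: €2,420 + €930 = €3,350
Costs and fees: 20% of €3,350 = €670
Total recovery: €3,350 + €670 = €4,020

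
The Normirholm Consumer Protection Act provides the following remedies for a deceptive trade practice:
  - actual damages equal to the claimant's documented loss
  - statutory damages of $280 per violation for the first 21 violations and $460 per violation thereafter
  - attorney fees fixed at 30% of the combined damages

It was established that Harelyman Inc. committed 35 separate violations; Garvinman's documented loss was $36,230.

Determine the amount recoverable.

First 21 violations: 21 × $280 = $5,880
Remaining violations: (35 − 21) × $460 = $6,440
Statutory damages: $5,880 + $6,440 = $12,320
Combined damages: $36,230 + $12,320 = $48,550
Attorney fees: 30% of $48,550 = $14,565
Total recovery: $48,550 + $14,565 = $63,115

Total recovery: $63,115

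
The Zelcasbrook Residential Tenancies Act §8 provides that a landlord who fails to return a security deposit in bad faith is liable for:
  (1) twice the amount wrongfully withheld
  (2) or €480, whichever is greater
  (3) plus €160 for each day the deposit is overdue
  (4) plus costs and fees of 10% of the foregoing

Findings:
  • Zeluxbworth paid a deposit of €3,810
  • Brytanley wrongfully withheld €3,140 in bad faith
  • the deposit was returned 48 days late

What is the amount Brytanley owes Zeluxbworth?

Doubled: 2 × €3,140 = €6,280
Minimum €480: €6,280 meets the minimum, no increase.
Late-return penalty: 48 × €160 = €7,680
Damages plus late penalty: €6,280 + €7,680 = €13,960
Costs and fees: 10% of €13,960 = €1,396
Total recovery: €13,960 + €1,396 = €15,356

€15,356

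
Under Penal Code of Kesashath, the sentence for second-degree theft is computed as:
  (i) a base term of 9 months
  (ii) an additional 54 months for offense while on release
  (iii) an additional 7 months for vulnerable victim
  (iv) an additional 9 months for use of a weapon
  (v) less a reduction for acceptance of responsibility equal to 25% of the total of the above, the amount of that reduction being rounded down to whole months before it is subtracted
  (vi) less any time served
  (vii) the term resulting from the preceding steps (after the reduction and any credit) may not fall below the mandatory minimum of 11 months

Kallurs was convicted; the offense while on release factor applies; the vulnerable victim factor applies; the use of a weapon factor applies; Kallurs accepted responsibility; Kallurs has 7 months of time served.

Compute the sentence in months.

Offense while on release enhancement: +54 months
Vulnerable victim enhancement: +7 months
Use of a weapon enhancement: +9 months
Adjusted term: 9 months + 54 months + 7 months + 9 months = 79 months
Acceptance of responsibility reduction: 25% of 79 months = 19 months (rounded down)
After reduction: 79 − 19 = 60 months
Less time served: 60 months − 7 months = 53 months
Minimum 11 months: 53 months meets the minimum, no increase.

53 months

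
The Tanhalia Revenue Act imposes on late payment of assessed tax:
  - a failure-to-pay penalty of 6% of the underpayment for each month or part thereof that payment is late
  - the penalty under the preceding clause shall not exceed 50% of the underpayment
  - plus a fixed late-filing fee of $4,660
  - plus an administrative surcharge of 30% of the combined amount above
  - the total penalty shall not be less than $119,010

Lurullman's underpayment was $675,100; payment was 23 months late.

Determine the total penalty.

Accrued rate: 6% × 23 = 138%, capped at 50% → 50%
Failure-to-pay penalty: 50% of $675,100 = $337,550
Penalty before surcharge: $337,550 + $4,660 = $342,210
Administrative surcharge: 30% of $342,210 = $102,663
Total penalty: $342,210 + $102,663 = $444,873
Minimum $119,010: $444,873 meets the minimum, no increase.

$444,873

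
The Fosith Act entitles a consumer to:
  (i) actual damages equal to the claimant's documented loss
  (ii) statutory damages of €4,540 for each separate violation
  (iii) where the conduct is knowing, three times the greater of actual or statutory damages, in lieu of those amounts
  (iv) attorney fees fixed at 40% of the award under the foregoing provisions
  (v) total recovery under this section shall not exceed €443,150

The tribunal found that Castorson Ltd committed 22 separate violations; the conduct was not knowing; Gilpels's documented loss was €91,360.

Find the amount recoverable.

Statutory damages: 22 × €4,540 = €99,880
Conduct not knowing: the in-lieu enhancement does not apply.
Actual plus statutory damages: €91,360 + €99,880 = €191,240
Attorney fees: 40% of €191,240 = €76,496
Total before cap: €191,240 + €76,496 = €267,736
Cap at €443,150: €267,736 is within the cap, no reduction.

€267,736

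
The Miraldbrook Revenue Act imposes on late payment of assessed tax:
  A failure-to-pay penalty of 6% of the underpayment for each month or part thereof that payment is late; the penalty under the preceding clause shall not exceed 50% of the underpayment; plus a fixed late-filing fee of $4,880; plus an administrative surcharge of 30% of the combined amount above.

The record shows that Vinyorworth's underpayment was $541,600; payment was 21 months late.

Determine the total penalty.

$358,384

Accrued rate: 6% × 21 = 126%, capped at 50% → 50%
Failure-to-pay penalty: 50% of $541,600 = $270,800
Penalty before surcharge: $270,800 + $4,880 = $275,680
Administrative surcharge: 30% of $275,680 = $82,704
Total penalty: $275,680 + $82,704 = $358,384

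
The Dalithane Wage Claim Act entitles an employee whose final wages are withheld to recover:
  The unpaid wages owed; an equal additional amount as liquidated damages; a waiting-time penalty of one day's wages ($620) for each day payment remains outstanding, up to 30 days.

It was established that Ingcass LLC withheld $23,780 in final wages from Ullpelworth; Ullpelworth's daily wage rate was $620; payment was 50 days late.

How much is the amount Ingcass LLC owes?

Liquidated damages (equal amount): $23,780
Penalty days: min(50, 30) = 30
Waiting-time penalty: 30 × $620 = $18,600
Total award: $23,780 + $23,780 + $18,600 = $66,160

$66,160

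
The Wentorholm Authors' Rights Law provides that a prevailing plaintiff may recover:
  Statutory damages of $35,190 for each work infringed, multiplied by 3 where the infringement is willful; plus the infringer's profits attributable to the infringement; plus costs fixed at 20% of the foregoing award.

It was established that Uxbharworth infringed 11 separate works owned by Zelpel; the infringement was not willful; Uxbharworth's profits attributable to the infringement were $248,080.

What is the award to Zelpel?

$762,204

Statutory damages: 11 × $35,190 = $387,090
Infringement not willful: no ×3 enhancement.
Combined award: $387,090 + $248,080 = $635,170
Costs: 20% of $635,170 = $127,034
Award plus costs: $635,170 + $127,034 = $762,204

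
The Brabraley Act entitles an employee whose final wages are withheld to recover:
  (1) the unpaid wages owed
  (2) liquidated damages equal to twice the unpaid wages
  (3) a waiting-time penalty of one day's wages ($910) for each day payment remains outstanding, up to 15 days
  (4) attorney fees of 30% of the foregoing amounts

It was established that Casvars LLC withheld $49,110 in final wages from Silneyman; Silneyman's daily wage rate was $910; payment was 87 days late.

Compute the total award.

Total award: $209,274

Doubled: 2 × $49,110 = $98,220
Penalty days: min(87, 15) = 15
Waiting-time penalty: 15 × $910 = $13,650
Subtotal: $49,110 + $98,220 + $13,650 = $160,980
Attorney fees: 30% of $160,980 = $48,294
Total award: $160,980 + $48,294 = $209,274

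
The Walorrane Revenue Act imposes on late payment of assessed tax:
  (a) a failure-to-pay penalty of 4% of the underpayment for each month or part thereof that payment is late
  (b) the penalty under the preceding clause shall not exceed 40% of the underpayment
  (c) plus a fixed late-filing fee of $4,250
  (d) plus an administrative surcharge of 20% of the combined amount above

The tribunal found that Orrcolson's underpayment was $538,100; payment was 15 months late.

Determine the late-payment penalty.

Accrued rate: 4% × 15 = 60%, capped at 40% → 40%
Failure-to-pay penalty: 40% of $538,100 = $215,240
Penalty before surcharge: $215,240 + $4,250 = $219,490
Administrative surcharge: 20% of $219,490 = $43,898
Total penalty: $219,490 + $43,898 = $263,388

$263,388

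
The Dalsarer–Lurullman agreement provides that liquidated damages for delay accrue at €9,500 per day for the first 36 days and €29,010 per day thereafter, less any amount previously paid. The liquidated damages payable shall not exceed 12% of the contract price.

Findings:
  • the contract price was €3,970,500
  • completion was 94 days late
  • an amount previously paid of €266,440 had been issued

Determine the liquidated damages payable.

€476,460

First 36 days: 36 × €9,500 = €342,000
Remaining days: (94 − 36) × €29,010 = €1,682,580
Accrued per-day damages: €342,000 + €1,682,580 = €2,024,580
Less amount previously paid: €2,024,580 − €266,440 = €1,758,140
Cap: 12% of €3,970,500 = €476,460
Cap at €476,460: €1,758,140 exceeds the cap → €476,460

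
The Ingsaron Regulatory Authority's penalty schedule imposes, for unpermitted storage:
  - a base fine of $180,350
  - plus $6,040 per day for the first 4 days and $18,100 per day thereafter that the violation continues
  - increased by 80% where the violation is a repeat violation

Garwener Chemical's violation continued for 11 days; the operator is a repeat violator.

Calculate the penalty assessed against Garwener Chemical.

First 4 days: 4 × $6,040 = $24,160
Remaining days: (11 − 4) × $18,100 = $126,700
Per-day component: $24,160 + $126,700 = $150,860
Base plus per-day: $180,350 + $150,860 = $331,210
Enhancement: 80% of $331,210 = $264,968
Enhanced fine: $331,210 + $264,968 = $596,178

Civil penalty: $596,178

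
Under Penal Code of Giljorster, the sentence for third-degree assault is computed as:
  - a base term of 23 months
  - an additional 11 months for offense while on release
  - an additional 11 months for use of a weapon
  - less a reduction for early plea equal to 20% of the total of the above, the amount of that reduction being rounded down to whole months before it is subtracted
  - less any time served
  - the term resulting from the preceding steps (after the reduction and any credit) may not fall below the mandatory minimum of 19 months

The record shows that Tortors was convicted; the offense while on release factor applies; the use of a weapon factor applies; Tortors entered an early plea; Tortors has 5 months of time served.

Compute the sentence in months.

31 months

Offense while on release enhancement: +11 months
Use of a weapon enhancement: +11 months
Adjusted term: 23 months + 11 months + 11 months = 45 months
Early plea reduction: 20% of 45 months = 9 months (rounded down)
After reduction: 45 − 9 = 36 months
Less time served: 36 months − 5 months = 31 months
Minimum 19 months: 31 months meets the minimum, no increase.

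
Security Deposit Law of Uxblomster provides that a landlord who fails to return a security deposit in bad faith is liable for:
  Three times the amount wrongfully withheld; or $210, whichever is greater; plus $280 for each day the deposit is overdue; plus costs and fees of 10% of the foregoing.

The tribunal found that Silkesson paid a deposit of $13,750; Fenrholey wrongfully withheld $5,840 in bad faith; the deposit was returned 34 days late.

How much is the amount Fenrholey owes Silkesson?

$29,744

Trebled: 3 × $5,840 = $17,520
Minimum $210: $17,520 meets the minimum, no increase.
Late-return penalty: 34 × $280 = $9,520
Damages plus late penalty: $17,520 + $9,520 = $27,040
Costs and fees: 10% of $27,040 = $2,704
Total recovery: $27,040 + $2,704 = $29,744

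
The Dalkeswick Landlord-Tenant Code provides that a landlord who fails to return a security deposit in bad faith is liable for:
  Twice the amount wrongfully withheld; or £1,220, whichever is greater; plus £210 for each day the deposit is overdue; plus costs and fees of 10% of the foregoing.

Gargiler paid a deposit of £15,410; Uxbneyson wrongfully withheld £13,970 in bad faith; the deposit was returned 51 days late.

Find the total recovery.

£42,515

Doubled: 2 × £13,970 = £27,940
Minimum £1,220: £27,940 meets the minimum, no increase.
Late-return penalty: 51 × £210 = £10,710
Damages plus late penalty: £27,940 + £10,710 = £38,650
Costs and fees: 10% of £38,650 = £3,865
Total recovery: £38,650 + £3,865 = £42,515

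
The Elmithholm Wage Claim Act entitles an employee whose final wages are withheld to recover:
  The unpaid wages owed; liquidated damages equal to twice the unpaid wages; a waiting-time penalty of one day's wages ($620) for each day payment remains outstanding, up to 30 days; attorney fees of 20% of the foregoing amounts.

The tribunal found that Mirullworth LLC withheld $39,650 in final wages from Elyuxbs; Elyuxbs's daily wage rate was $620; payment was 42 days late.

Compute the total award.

$165,060

Doubled: 2 × $39,650 = $79,300
Penalty days: min(42, 30) = 30
Waiting-time penalty: 30 × $620 = $18,600
Subtotal: $39,650 + $79,300 + $18,600 = $137,550
Attorney fees: 20% of $137,550 = $27,510
Total award: $137,550 + $27,510 = $165,060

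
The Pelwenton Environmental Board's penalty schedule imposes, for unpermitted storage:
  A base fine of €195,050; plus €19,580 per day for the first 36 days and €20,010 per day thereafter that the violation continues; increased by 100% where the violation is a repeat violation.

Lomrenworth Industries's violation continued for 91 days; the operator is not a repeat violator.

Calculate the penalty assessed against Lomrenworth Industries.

First 36 days: 36 × €19,580 = €704,880
Remaining days: (91 − 36) × €20,010 = €1,100,550
Per-day component: €704,880 + €1,100,550 = €1,805,430
Base plus per-day: €195,050 + €1,805,430 = €2,000,480
The operator is not a repeat violator: no 100% increase.

€2,000,480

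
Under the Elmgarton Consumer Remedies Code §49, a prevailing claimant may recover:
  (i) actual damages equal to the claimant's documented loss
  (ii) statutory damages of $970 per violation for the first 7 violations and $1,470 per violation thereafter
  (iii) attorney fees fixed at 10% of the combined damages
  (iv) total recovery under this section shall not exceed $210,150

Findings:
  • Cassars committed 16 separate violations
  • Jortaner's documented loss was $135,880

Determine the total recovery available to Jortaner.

$171,490

First 7 violations: 7 × $970 = $6,790
Remaining violations: (16 − 7) × $1,470 = $13,230
Statutory damages: $6,790 + $13,230 = $20,020
Combined damages: $135,880 + $20,020 = $155,900
Attorney fees: 10% of $155,900 = $15,590
Total before cap: $155,900 + $15,590 = $171,490
Cap at $210,150: $171,490 is within the cap, no reduction.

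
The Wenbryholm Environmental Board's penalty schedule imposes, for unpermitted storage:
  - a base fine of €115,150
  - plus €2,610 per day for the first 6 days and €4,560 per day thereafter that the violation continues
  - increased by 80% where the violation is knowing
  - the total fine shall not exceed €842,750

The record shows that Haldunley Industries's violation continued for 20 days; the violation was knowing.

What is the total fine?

First 6 days: 6 × €2,610 = €15,660
Remaining days: (20 − 6) × €4,560 = €63,840
Per-day component: €15,660 + €63,840 = €79,500
Base plus per-day: €115,150 + €79,500 = €194,650
Enhancement: 80% of €194,650 = €155,720
Enhanced fine: €194,650 + €155,720 = €350,370
Cap at €842,750: €350,370 is within the cap, no reduction.

€350,370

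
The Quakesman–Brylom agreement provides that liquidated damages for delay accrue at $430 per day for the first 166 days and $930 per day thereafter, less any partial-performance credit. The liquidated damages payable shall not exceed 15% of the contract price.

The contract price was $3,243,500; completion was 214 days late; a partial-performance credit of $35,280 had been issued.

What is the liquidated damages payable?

$80,740

First 166 days: 166 × $430 = $71,380
Remaining days: (214 − 166) × $930 = $44,640
Accrued per-day damages: $71,380 + $44,640 = $116,020
Less partial-performance credit: $116,020 − $35,280 = $80,740
Cap: 15% of $3,243,500 = $486,525
Cap at $486,525: $80,740 is within the cap, no reduction.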